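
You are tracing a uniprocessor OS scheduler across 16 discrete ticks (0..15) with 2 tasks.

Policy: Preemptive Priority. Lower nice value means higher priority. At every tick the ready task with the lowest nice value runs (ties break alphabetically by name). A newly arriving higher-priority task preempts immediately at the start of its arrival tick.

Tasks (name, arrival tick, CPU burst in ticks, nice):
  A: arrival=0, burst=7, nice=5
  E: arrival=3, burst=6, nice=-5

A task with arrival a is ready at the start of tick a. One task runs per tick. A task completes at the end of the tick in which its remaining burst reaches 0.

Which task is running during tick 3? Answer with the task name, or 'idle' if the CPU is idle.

running at tick 3 = E

t=0: ready={A} → run A
t=1: ready={A} → run A
t=2: ready={A} → run A
t=3: ready={A,E} → run E
t=4: ready={A,E} → run E
t=5: ready={A,E} → run E
t=6: ready={A,E} → run E
t=7: ready={A,E} → run E
t=8: ready={A,E} → run E
t=9: ready={A} → run A
t=10: ready={A} → run A
t=11: ready={A} → run A
t=12: ready={A} → run A
t=13: (idle)
t=14: (idle)
t=15: (idle)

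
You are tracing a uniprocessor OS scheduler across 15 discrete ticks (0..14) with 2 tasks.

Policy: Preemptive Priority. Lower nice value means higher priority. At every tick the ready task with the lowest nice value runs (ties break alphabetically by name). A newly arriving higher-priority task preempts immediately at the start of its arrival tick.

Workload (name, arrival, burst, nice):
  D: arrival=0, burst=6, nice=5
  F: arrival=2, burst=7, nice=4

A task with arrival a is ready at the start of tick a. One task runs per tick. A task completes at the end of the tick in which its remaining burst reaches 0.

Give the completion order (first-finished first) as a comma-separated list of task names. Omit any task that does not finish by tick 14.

completion order = F, D

t=0: ready={D} → run D
t=1: ready={D} → run D
t=2: ready={D,F} → run F
t=3: ready={D,F} → run F
t=4: ready={D,F} → run F
t=5: ready={D,F} → run F
t=6: ready={D,F} → run F
t=7: ready={D,F} → run F
t=8: ready={D,F} → run F
t=9: ready={D} → run D
t=10: ready={D} → run D
t=11: ready={D} → run D
t=12: ready={D} → run D
t=13: (idle)
t=14: (idle)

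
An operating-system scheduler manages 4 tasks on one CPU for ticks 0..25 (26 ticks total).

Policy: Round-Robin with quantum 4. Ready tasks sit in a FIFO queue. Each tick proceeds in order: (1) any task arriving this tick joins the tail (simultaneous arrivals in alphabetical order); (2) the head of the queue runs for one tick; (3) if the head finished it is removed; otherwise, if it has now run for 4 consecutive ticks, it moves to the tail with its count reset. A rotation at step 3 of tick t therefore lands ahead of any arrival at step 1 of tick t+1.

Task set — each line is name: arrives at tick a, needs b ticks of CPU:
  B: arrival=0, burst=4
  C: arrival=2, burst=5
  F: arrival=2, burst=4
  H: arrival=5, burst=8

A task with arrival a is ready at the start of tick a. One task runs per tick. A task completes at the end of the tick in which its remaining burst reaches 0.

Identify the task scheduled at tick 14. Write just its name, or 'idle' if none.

t=0: queue=[B] q_used=0 → run B
t=1: queue=[B] q_used=1 → run B
t=2: queue=[B,C,F] q_used=2 → run B
t=3: queue=[B,C,F] q_used=3 → run B
t=4: queue=[C,F] q_used=0 → run C
t=5: queue=[C,F,H] q_used=1 → run C
t=6: queue=[C,F,H] q_used=2 → run C
t=7: queue=[C,F,H] q_used=3 → run C
t=8: queue=[F,H,C] q_used=0 → run F
t=9: queue=[F,H,C] q_used=1 → run F
t=10: queue=[F,H,C] q_used=2 → run F
t=11: queue=[F,H,C] q_used=3 → run F
t=12: queue=[H,C] q_used=0 → run H
t=13: queue=[H,C] q_used=1 → run H
t=14: queue=[H,C] q_used=2 → run H
t=15: queue=[H,C] q_used=3 → run H
t=16: queue=[C,H] q_used=0 → run C
t=17: queue=[H] q_used=0 → run H
t=18: queue=[H] q_used=1 → run H
t=19: queue=[H] q_used=2 → run H
t=20: queue=[H] q_used=3 → run H
t=21: (idle)
t=22: (idle)
t=23: (idle)
t=24: (idle)
t=25: (idle)

running at tick 14 = H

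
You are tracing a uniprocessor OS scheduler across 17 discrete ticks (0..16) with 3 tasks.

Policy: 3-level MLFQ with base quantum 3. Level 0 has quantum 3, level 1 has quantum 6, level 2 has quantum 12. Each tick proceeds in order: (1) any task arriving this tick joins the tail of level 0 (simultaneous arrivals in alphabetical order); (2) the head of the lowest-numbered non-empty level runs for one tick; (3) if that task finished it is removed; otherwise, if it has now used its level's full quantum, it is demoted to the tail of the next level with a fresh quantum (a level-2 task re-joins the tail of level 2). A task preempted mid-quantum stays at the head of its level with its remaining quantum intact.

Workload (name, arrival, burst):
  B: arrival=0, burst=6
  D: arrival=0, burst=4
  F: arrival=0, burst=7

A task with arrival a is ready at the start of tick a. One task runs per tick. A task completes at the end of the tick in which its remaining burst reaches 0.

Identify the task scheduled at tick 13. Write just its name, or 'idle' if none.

t=0: L0/L1/L2 = BDF/-/- → run B
t=1: L0/L1/L2 = BDF/-/- → run B
t=2: L0/L1/L2 = BDF/-/- → run B
t=3: L0/L1/L2 = DF/B/- → run D
t=4: L0/L1/L2 = DF/B/- → run D
t=5: L0/L1/L2 = DF/B/- → run D
t=6: L0/L1/L2 = F/BD/- → run F
t=7: L0/L1/L2 = F/BD/- → run F
t=8: L0/L1/L2 = F/BD/- → run F
t=9: L0/L1/L2 = -/BDF/- → run B
t=10: L0/L1/L2 = -/BDF/- → run B
t=11: L0/L1/L2 = -/BDF/- → run B
t=12: L0/L1/L2 = -/DF/- → run D
t=13: L0/L1/L2 = -/F/- → run F
t=14: L0/L1/L2 = -/F/- → run F
t=15: L0/L1/L2 = -/F/- → run F
t=16: L0/L1/L2 = -/F/- → run F

running at tick 13 = F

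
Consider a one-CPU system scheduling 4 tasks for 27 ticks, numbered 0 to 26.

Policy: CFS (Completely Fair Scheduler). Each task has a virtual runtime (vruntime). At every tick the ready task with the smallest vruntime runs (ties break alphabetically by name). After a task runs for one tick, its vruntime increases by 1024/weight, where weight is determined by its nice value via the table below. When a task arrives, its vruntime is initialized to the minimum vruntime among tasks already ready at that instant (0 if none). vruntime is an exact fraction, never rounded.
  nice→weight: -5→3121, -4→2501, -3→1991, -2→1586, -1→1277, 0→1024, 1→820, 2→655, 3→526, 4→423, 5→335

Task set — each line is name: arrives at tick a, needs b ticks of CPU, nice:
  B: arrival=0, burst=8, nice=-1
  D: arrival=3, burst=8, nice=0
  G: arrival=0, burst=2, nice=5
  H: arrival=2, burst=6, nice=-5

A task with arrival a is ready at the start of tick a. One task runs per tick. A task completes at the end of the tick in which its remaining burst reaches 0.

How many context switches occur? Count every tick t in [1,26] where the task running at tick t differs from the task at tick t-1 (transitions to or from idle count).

t=0: vr[B=0 G=0] → run B
t=1: vr[B=1024/1277 G=0] → run G
t=2: vr[B=1024/1277 G=1024/335 H=1024/1277] → run B
t=3: vr[B=2048/1277 D=1024/1277 G=1024/335 H=1024/1277] → run D
t=4: vr[B=2048/1277 D=2301/1277 G=1024/335 H=1024/1277] → run H
t=5: vr[B=2048/1277 D=2301/1277 G=1024/335 H=4503552/3985517] → run H
t=6: vr[B=2048/1277 D=2301/1277 G=1024/335 H=5811200/3985517] → run H
t=7: vr[B=2048/1277 D=2301/1277 G=1024/335 H=7118848/3985517] → run B
t=8: vr[B=3072/1277 D=2301/1277 G=1024/335 H=7118848/3985517] → run H
t=9: vr[B=3072/1277 D=2301/1277 G=1024/335 H=8426496/3985517] → run D
t=10: vr[B=3072/1277 D=3578/1277 G=1024/335 H=8426496/3985517] → run H
t=11: vr[B=3072/1277 D=3578/1277 G=1024/335 H=9734144/3985517] → run B
t=12: vr[B=4096/1277 D=3578/1277 G=1024/335 H=9734144/3985517] → run H
t=13: vr[B=4096/1277 D=3578/1277 G=1024/335] → run D
t=14: vr[B=4096/1277 D=4855/1277 G=1024/335] → run G
t=15: vr[B=4096/1277 D=4855/1277] → run B
t=16: vr[B=5120/1277 D=4855/1277] → run D
t=17: vr[B=5120/1277 D=6132/1277] → run B
t=18: vr[B=6144/1277 D=6132/1277] → run D
t=19: vr[B=6144/1277 D=7409/1277] → run B
t=20: vr[B=7168/1277 D=7409/1277] → run B
t=21: vr[D=7409/1277] → run D
t=22: vr[D=8686/1277] → run D
t=23: vr[D=9963/1277] → run D
t=24: (idle)
t=25: (idle)
t=26: (idle)

context switches = 19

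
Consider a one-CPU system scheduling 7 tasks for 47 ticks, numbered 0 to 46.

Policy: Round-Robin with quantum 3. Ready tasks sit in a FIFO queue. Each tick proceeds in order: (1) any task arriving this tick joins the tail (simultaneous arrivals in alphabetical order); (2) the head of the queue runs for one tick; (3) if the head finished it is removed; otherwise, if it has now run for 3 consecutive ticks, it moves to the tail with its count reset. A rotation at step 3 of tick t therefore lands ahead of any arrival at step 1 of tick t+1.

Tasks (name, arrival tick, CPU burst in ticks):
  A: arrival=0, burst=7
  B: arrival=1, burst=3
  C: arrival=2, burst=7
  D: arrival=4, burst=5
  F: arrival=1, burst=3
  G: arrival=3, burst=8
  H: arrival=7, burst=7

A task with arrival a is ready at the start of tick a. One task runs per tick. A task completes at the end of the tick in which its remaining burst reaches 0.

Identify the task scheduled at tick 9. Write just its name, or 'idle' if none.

t=0: queue=[A] q_used=0 → run A
t=1: queue=[A,B,F] q_used=1 → run A
t=2: queue=[A,B,F,C] q_used=2 → run A
t=3: queue=[B,F,C,A,G] q_used=0 → run B
t=4: queue=[B,F,C,A,G,D] q_used=1 → run B
t=5: queue=[B,F,C,A,G,D] q_used=2 → run B
t=6: queue=[F,C,A,G,D] q_used=0 → run F
t=7: queue=[F,C,A,G,D,H] q_used=1 → run F
t=8: queue=[F,C,A,G,D,H] q_used=2 → run F
t=9: queue=[C,A,G,D,H] q_used=0 → run C
t=10: queue=[C,A,G,D,H] q_used=1 → run C
t=11: queue=[C,A,G,D,H] q_used=2 → run C
t=12: queue=[A,G,D,H,C] q_used=0 → run A
t=13: queue=[A,G,D,H,C] q_used=1 → run A
t=14: queue=[A,G,D,H,C] q_used=2 → run A
t=15: queue=[G,D,H,C,A] q_used=0 → run G
t=16: queue=[G,D,H,C,A] q_used=1 → run G
t=17: queue=[G,D,H,C,A] q_used=2 → run G
t=18: queue=[D,H,C,A,G] q_used=0 → run D
t=19: queue=[D,H,C,A,G] q_used=1 → run D
t=20: queue=[D,H,C,A,G] q_used=2 → run D
t=21: queue=[H,C,A,G,D] q_used=0 → run H
t=22: queue=[H,C,A,G,D] q_used=1 → run H
t=23: queue=[H,C,A,G,D] q_used=2 → run H
t=24: queue=[C,A,G,D,H] q_used=0 → run C
t=25: queue=[C,A,G,D,H] q_used=1 → run C
t=26: queue=[C,A,G,D,H] q_used=2 → run C
t=27: queue=[A,G,D,H,C] q_used=0 → run A
t=28: queue=[G,D,H,C] q_used=0 → run G
t=29: queue=[G,D,H,C] q_used=1 → run G
t=30: queue=[G,D,H,C] q_used=2 → run G
t=31: queue=[D,H,C,G] q_used=0 → run D
t=32: queue=[D,H,C,G] q_used=1 → run D
t=33: queue=[H,C,G] q_used=0 → run H
t=34: queue=[H,C,G] q_used=1 → run H
t=35: queue=[H,C,G] q_used=2 → run H
t=36: queue=[C,G,H] q_used=0 → run C
t=37: queue=[G,H] q_used=0 → run G
t=38: queue=[G,H] q_used=1 → run G
t=39: queue=[H] q_used=0 → run H
t=40: (idle)
t=41: (idle)
t=42: (idle)
t=43: (idle)
t=44: (idle)
t=45: (idle)
t=46: (idle)

running at tick 9 = C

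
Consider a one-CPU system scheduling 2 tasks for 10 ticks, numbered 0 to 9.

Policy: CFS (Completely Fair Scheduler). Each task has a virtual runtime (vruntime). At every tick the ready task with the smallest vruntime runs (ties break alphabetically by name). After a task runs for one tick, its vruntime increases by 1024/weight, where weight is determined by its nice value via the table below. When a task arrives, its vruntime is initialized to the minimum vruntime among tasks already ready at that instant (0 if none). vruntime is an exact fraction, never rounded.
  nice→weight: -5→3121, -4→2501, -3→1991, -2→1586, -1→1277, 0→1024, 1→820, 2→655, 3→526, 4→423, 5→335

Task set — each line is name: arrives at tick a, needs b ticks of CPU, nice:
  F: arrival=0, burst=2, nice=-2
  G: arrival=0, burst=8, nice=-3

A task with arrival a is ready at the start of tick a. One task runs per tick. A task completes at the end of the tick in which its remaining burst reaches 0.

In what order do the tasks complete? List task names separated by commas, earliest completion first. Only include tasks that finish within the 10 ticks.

t=0: vr[F=0 G=0] → run F
t=1: vr[F=512/793 G=0] → run G
t=2: vr[F=512/793 G=1024/1991] → run G
t=3: vr[F=512/793 G=2048/1991] → run F
t=4: vr[G=2048/1991] → run G
t=5: vr[G=3072/1991] → run G
t=6: vr[G=4096/1991] → run G
t=7: vr[G=5120/1991] → run G
t=8: vr[G=6144/1991] → run G
t=9: vr[G=7168/1991] → run G

completion order = F, G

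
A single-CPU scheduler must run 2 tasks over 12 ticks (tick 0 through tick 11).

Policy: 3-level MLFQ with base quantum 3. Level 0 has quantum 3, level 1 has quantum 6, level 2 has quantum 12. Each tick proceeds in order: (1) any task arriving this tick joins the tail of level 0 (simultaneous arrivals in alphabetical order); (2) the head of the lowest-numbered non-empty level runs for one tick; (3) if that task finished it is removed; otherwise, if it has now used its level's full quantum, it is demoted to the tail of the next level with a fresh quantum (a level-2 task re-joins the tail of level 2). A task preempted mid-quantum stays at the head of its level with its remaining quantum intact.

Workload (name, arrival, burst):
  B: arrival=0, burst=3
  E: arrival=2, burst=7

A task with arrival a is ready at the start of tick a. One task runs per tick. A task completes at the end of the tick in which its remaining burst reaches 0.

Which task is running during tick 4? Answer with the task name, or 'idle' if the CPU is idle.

t=0: L0/L1/L2 = B/-/- → run B
t=1: L0/L1/L2 = B/-/- → run B
t=2: L0/L1/L2 = BE/-/- → run B
t=3: L0/L1/L2 = E/-/- → run E
t=4: L0/L1/L2 = E/-/- → run E
t=5: L0/L1/L2 = E/-/- → run E
t=6: L0/L1/L2 = -/E/- → run E
t=7: L0/L1/L2 = -/E/- → run E
t=8: L0/L1/L2 = -/E/- → run E
t=9: L0/L1/L2 = -/E/- → run E
t=10: (idle)
t=11: (idle)

running at tick 4 = E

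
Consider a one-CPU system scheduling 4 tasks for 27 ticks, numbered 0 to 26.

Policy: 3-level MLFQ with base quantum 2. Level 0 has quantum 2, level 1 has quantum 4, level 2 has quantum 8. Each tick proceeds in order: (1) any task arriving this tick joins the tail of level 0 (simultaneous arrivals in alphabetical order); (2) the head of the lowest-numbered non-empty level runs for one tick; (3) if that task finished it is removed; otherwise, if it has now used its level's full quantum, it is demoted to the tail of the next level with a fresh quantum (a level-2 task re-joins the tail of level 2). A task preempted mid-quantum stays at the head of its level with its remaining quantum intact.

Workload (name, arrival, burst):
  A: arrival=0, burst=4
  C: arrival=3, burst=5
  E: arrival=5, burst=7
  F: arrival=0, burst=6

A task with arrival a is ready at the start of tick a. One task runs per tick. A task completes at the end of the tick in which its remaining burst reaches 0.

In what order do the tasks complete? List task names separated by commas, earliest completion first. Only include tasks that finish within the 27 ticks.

t=0: L0/L1/L2 = AF/-/- → run A
t=1: L0/L1/L2 = AF/-/- → run A
t=2: L0/L1/L2 = F/A/- → run F
t=3: L0/L1/L2 = FC/A/- → run F
t=4: L0/L1/L2 = C/AF/- → run C
t=5: L0/L1/L2 = CE/AF/- → run C
t=6: L0/L1/L2 = E/AFC/- → run E
t=7: L0/L1/L2 = E/AFC/- → run E
t=8: L0/L1/L2 = -/AFCE/- → run A
t=9: L0/L1/L2 = -/AFCE/- → run A
t=10: L0/L1/L2 = -/FCE/- → run F
t=11: L0/L1/L2 = -/FCE/- → run F
t=12: L0/L1/L2 = -/FCE/- → run F
t=13: L0/L1/L2 = -/FCE/- → run F
t=14: L0/L1/L2 = -/CE/- → run C
t=15: L0/L1/L2 = -/CE/- → run C
t=16: L0/L1/L2 = -/CE/- → run C
t=17: L0/L1/L2 = -/E/- → run E
t=18: L0/L1/L2 = -/E/- → run E
t=19: L0/L1/L2 = -/E/- → run E
t=20: L0/L1/L2 = -/E/- → run E
t=21: L0/L1/L2 = -/-/E → run E
t=22: (idle)
t=23: (idle)
t=24: (idle)
t=25: (idle)
t=26: (idle)

completion order = A, F, C, E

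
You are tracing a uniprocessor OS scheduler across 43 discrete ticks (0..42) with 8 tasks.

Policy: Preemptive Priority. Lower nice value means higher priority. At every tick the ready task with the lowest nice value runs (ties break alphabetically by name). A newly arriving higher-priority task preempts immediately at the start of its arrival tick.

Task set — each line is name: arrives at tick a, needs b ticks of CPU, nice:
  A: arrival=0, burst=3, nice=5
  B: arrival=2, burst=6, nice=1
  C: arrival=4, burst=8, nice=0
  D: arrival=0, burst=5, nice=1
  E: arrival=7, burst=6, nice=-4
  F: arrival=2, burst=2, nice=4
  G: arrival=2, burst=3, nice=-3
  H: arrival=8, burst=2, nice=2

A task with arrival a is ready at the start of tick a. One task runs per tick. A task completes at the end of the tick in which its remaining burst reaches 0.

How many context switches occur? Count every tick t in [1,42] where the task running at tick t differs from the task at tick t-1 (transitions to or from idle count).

context switches = 10

t=0: ready={A,D} → run D
t=1: ready={A,D} → run D
t=2: ready={A,B,D,F,G} → run G
t=3: ready={A,B,D,F,G} → run G
t=4: ready={A,B,C,D,F,G} → run G
t=5: ready={A,B,C,D,F} → run C
t=6: ready={A,B,C,D,F} → run C
t=7: ready={A,B,C,D,E,F} → run E
t=8: ready={A,B,C,D,E,F,H} → run E
t=9: ready={A,B,C,D,E,F,H} → run E
t=10: ready={A,B,C,D,E,F,H} → run E
t=11: ready={A,B,C,D,E,F,H} → run E
t=12: ready={A,B,C,D,E,F,H} → run E
t=13: ready={A,B,C,D,F,H} → run C
t=14: ready={A,B,C,D,F,H} → run C
t=15: ready={A,B,C,D,F,H} → run C
t=16: ready={A,B,C,D,F,H} → run C
t=17: ready={A,B,C,D,F,H} → run C
t=18: ready={A,B,C,D,F,H} → run C
t=19: ready={A,B,D,F,H} → run B
t=20: ready={A,B,D,F,H} → run B
t=21: ready={A,B,D,F,H} → run B
t=22: ready={A,B,D,F,H} → run B
t=23: ready={A,B,D,F,H} → run B
t=24: ready={A,B,D,F,H} → run B
t=25: ready={A,D,F,H} → run D
t=26: ready={A,D,F,H} → run D
t=27: ready={A,D,F,H} → run D
t=28: ready={A,F,H} → run H
t=29: ready={A,F,H} → run H
t=30: ready={A,F} → run F
t=31: ready={A,F} → run F
t=32: ready={A} → run A
t=33: ready={A} → run A
t=34: ready={A} → run A
t=35: (idle)
t=36: (idle)
t=37: (idle)
t=38: (idle)
t=39: (idle)
t=40: (idle)
t=41: (idle)
t=42: (idle)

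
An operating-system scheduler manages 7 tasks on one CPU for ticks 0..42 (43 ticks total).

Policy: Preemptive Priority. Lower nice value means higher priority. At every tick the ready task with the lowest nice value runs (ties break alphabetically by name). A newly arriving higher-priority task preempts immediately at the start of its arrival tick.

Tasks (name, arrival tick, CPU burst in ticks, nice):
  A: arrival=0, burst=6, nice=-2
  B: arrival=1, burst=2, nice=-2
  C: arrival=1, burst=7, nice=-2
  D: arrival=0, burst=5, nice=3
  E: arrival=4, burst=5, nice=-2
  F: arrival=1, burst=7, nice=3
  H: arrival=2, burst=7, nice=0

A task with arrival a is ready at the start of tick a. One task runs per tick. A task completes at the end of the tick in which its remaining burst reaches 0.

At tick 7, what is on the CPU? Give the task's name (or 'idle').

t=0: ready={A,D} → run A
t=1: ready={A,B,C,D,F} → run A
t=2: ready={A,B,C,D,F,H} → run A
t=3: ready={A,B,C,D,F,H} → run A
t=4: ready={A,B,C,D,E,F,H} → run A
t=5: ready={A,B,C,D,E,F,H} → run A
t=6: ready={B,C,D,E,F,H} → run B
t=7: ready={B,C,D,E,F,H} → run B
t=8: ready={C,D,E,F,H} → run C
t=9: ready={C,D,E,F,H} → run C
t=10: ready={C,D,E,F,H} → run C
t=11: ready={C,D,E,F,H} → run C
t=12: ready={C,D,E,F,H} → run C
t=13: ready={C,D,E,F,H} → run C
t=14: ready={C,D,E,F,H} → run C
t=15: ready={D,E,F,H} → run E
t=16: ready={D,E,F,H} → run E
t=17: ready={D,E,F,H} → run E
t=18: ready={D,E,F,H} → run E
t=19: ready={D,E,F,H} → run E
t=20: ready={D,F,H} → run H
t=21: ready={D,F,H} → run H
t=22: ready={D,F,H} → run H
t=23: ready={D,F,H} → run H
t=24: ready={D,F,H} → run H
t=25: ready={D,F,H} → run H
t=26: ready={D,F,H} → run H
t=27: ready={D,F} → run D
t=28: ready={D,F} → run D
t=29: ready={D,F} → run D
t=30: ready={D,F} → run D
t=31: ready={D,F} → run D
t=32: ready={F} → run F
t=33: ready={F} → run F
t=34: ready={F} → run F
t=35: ready={F} → run F
t=36: ready={F} → run F
t=37: ready={F} → run F
t=38: ready={F} → run F
t=39: (idle)
t=40: (idle)
t=41: (idle)
t=42: (idle)

running at tick 7 = B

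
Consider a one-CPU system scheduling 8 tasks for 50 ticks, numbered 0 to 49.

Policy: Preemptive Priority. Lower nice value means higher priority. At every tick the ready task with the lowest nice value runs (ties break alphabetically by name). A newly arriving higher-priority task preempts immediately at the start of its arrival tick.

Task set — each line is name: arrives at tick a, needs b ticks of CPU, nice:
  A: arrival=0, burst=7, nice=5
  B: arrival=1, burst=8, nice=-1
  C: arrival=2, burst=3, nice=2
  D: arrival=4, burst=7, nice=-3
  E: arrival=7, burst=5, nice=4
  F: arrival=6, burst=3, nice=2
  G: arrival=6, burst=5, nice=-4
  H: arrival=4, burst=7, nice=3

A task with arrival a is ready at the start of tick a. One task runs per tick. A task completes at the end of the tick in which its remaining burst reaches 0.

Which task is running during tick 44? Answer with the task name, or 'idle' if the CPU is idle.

t=0: ready={A} → run A
t=1: ready={A,B} → run B
t=2: ready={A,B,C} → run B
t=3: ready={A,B,C} → run B
t=4: ready={A,B,C,D,H} → run D
t=5: ready={A,B,C,D,H} → run D
t=6: ready={A,B,C,D,F,G,H} → run G
t=7: ready={A,B,C,D,E,F,G,H} → run G
t=8: ready={A,B,C,D,E,F,G,H} → run G
t=9: ready={A,B,C,D,E,F,G,H} → run G
t=10: ready={A,B,C,D,E,F,G,H} → run G
t=11: ready={A,B,C,D,E,F,H} → run D
t=12: ready={A,B,C,D,E,F,H} → run D
t=13: ready={A,B,C,D,E,F,H} → run D
t=14: ready={A,B,C,D,E,F,H} → run D
t=15: ready={A,B,C,D,E,F,H} → run D
t=16: ready={A,B,C,E,F,H} → run B
t=17: ready={A,B,C,E,F,H} → run B
t=18: ready={A,B,C,E,F,H} → run B
t=19: ready={A,B,C,E,F,H} → run B
t=20: ready={A,B,C,E,F,H} → run B
t=21: ready={A,C,E,F,H} → run C
t=22: ready={A,C,E,F,H} → run C
t=23: ready={A,C,E,F,H} → run C
t=24: ready={A,E,F,H} → run F
t=25: ready={A,E,F,H} → run F
t=26: ready={A,E,F,H} → run F
t=27: ready={A,E,H} → run H
t=28: ready={A,E,H} → run H
t=29: ready={A,E,H} → run H
t=30: ready={A,E,H} → run H
t=31: ready={A,E,H} → run H
t=32: ready={A,E,H} → run H
t=33: ready={A,E,H} → run H
t=34: ready={A,E} → run E
t=35: ready={A,E} → run E
t=36: ready={A,E} → run E
t=37: ready={A,E} → run E
t=38: ready={A,E} → run E
t=39: ready={A} → run A
t=40: ready={A} → run A
t=41: ready={A} → run A
t=42: ready={A} → run A
t=43: ready={A} → run A
t=44: ready={A} → run A
t=45: (idle)
t=46: (idle)
t=47: (idle)
t=48: (idle)
t=49: (idle)

running at tick 44 = A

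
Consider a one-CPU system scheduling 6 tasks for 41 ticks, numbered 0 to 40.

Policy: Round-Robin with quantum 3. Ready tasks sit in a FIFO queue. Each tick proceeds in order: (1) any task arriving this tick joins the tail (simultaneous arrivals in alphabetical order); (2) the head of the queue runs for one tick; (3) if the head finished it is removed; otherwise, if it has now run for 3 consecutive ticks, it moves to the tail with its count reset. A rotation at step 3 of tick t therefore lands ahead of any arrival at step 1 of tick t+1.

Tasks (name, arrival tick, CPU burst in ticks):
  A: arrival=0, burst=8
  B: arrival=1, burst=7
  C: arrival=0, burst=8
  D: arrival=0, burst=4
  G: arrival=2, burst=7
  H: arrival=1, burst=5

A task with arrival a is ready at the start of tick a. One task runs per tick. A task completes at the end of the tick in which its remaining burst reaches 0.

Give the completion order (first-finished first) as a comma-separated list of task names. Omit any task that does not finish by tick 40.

t=0: queue=[A,C,D] q_used=0 → run A
t=1: queue=[A,C,D,B,H] q_used=1 → run A
t=2: queue=[A,C,D,B,H,G] q_used=2 → run A
t=3: queue=[C,D,B,H,G,A] q_used=0 → run C
t=4: queue=[C,D,B,H,G,A] q_used=1 → run C
t=5: queue=[C,D,B,H,G,A] q_used=2 → run C
t=6: queue=[D,B,H,G,A,C] q_used=0 → run D
t=7: queue=[D,B,H,G,A,C] q_used=1 → run D
t=8: queue=[D,B,H,G,A,C] q_used=2 → run D
t=9: queue=[B,H,G,A,C,D] q_used=0 → run B
t=10: queue=[B,H,G,A,C,D] q_used=1 → run B
t=11: queue=[B,H,G,A,C,D] q_used=2 → run B
t=12: queue=[H,G,A,C,D,B] q_used=0 → run H
t=13: queue=[H,G,A,C,D,B] q_used=1 → run H
t=14: queue=[H,G,A,C,D,B] q_used=2 → run H
t=15: queue=[G,A,C,D,B,H] q_used=0 → run G
t=16: queue=[G,A,C,D,B,H] q_used=1 → run G
t=17: queue=[G,A,C,D,B,H] q_used=2 → run G
t=18: queue=[A,C,D,B,H,G] q_used=0 → run A
t=19: queue=[A,C,D,B,H,G] q_used=1 → run A
t=20: queue=[A,C,D,B,H,G] q_used=2 → run A
t=21: queue=[C,D,B,H,G,A] q_used=0 → run C
t=22: queue=[C,D,B,H,G,A] q_used=1 → run C
t=23: queue=[C,D,B,H,G,A] q_used=2 → run C
t=24: queue=[D,B,H,G,A,C] q_used=0 → run D
t=25: queue=[B,H,G,A,C] q_used=0 → run B
t=26: queue=[B,H,G,A,C] q_used=1 → run B
t=27: queue=[B,H,G,A,C] q_used=2 → run B
t=28: queue=[H,G,A,C,B] q_used=0 → run H
t=29: queue=[H,G,A,C,B] q_used=1 → run H
t=30: queue=[G,A,C,B] q_used=0 → run G
t=31: queue=[G,A,C,B] q_used=1 → run G
t=32: queue=[G,A,C,B] q_used=2 → run G
t=33: queue=[A,C,B,G] q_used=0 → run A
t=34: queue=[A,C,B,G] q_used=1 → run A
t=35: queue=[C,B,G] q_used=0 → run C
t=36: queue=[C,B,G] q_used=1 → run C
t=37: queue=[B,G] q_used=0 → run B
t=38: queue=[G] q_used=0 → run G
t=39: (idle)
t=40: (idle)

completion order = D, H, A, C, B, G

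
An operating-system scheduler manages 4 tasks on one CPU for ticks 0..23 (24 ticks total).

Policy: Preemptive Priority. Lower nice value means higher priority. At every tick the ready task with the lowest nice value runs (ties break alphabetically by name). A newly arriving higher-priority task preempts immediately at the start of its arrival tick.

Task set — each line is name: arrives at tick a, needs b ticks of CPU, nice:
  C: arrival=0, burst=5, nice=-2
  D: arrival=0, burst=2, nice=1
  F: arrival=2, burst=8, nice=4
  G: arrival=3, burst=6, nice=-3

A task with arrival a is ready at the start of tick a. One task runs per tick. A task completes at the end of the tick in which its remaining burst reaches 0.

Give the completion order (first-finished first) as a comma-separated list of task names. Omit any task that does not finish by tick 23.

completion order = G, C, D, F

t=0: ready={C,D} → run C
t=1: ready={C,D} → run C
t=2: ready={C,D,F} → run C
t=3: ready={C,D,F,G} → run G
t=4: ready={C,D,F,G} → run G
t=5: ready={C,D,F,G} → run G
t=6: ready={C,D,F,G} → run G
t=7: ready={C,D,F,G} → run G
t=8: ready={C,D,F,G} → run G
t=9: ready={C,D,F} → run C
t=10: ready={C,D,F} → run C
t=11: ready={D,F} → run D
t=12: ready={D,F} → run D
t=13: ready={F} → run F
t=14: ready={F} → run F
t=15: ready={F} → run F
t=16: ready={F} → run F
t=17: ready={F} → run F
t=18: ready={F} → run F
t=19: ready={F} → run F
t=20: ready={F} → run F
t=21: (idle)
t=22: (idle)
t=23: (idle)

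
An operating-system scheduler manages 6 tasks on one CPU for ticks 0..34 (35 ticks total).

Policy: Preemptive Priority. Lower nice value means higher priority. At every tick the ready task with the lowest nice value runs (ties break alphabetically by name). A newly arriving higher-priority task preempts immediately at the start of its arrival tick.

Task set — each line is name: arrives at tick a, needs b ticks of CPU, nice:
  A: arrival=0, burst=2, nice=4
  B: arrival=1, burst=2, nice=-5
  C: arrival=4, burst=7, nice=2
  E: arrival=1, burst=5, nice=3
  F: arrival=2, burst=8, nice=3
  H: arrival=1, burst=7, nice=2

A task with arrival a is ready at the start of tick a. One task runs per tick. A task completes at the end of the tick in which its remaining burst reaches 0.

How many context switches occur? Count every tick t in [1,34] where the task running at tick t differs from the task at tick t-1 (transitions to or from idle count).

t=0: ready={A} → run A
t=1: ready={A,B,E,H} → run B
t=2: ready={A,B,E,F,H} → run B
t=3: ready={A,E,F,H} → run H
t=4: ready={A,C,E,F,H} → run C
t=5: ready={A,C,E,F,H} → run C
t=6: ready={A,C,E,F,H} → run C
t=7: ready={A,C,E,F,H} → run C
t=8: ready={A,C,E,F,H} → run C
t=9: ready={A,C,E,F,H} → run C
t=10: ready={A,C,E,F,H} → run C
t=11: ready={A,E,F,H} → run H
t=12: ready={A,E,F,H} → run H
t=13: ready={A,E,F,H} → run H
t=14: ready={A,E,F,H} → run H
t=15: ready={A,E,F,H} → run H
t=16: ready={A,E,F,H} → run H
t=17: ready={A,E,F} → run E
t=18: ready={A,E,F} → run E
t=19: ready={A,E,F} → run E
t=20: ready={A,E,F} → run E
t=21: ready={A,E,F} → run E
t=22: ready={A,F} → run F
t=23: ready={A,F} → run F
t=24: ready={A,F} → run F
t=25: ready={A,F} → run F
t=26: ready={A,F} → run F
t=27: ready={A,F} → run F
t=28: ready={A,F} → run F
t=29: ready={A,F} → run F
t=30: ready={A} → run A
t=31: (idle)
t=32: (idle)
t=33: (idle)
t=34: (idle)

context switches = 8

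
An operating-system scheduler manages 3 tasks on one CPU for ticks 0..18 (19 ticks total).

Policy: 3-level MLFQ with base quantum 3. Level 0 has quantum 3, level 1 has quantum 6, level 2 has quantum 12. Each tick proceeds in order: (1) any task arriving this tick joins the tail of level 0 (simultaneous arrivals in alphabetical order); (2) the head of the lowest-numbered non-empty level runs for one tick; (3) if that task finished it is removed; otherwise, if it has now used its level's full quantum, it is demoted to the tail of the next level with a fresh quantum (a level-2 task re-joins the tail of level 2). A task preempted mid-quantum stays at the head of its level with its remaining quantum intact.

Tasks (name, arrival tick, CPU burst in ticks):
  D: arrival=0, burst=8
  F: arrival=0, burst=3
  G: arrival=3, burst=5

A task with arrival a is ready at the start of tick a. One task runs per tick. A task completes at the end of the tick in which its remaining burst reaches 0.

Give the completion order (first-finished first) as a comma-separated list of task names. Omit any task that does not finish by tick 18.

t=0: L0/L1/L2 = DF/-/- → run D
t=1: L0/L1/L2 = DF/-/- → run D
t=2: L0/L1/L2 = DF/-/- → run D
t=3: L0/L1/L2 = FG/D/- → run F
t=4: L0/L1/L2 = FG/D/- → run F
t=5: L0/L1/L2 = FG/D/- → run F
t=6: L0/L1/L2 = G/D/- → run G
t=7: L0/L1/L2 = G/D/- → run G
t=8: L0/L1/L2 = G/D/- → run G
t=9: L0/L1/L2 = -/DG/- → run D
t=10: L0/L1/L2 = -/DG/- → run D
t=11: L0/L1/L2 = -/DG/- → run D
t=12: L0/L1/L2 = -/DG/- → run D
t=13: L0/L1/L2 = -/DG/- → run D
t=14: L0/L1/L2 = -/G/- → run G
t=15: L0/L1/L2 = -/G/- → run G
t=16: (idle)
t=17: (idle)
t=18: (idle)

completion order = F, D, G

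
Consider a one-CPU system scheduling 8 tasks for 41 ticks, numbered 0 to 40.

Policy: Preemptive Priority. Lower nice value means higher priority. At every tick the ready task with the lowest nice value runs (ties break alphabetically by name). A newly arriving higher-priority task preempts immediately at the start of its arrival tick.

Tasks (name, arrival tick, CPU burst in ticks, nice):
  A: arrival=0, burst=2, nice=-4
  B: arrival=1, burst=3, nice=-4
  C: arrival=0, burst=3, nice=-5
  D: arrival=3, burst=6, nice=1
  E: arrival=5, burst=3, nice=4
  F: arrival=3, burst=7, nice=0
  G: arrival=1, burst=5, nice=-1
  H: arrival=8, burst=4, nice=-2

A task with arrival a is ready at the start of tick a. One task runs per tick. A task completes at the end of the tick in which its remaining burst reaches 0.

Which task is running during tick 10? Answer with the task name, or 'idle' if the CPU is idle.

running at tick 10 = H

t=0: ready={A,C} → run C
t=1: ready={A,B,C,G} → run C
t=2: ready={A,B,C,G} → run C
t=3: ready={A,B,D,F,G} → run A
t=4: ready={A,B,D,F,G} → run A
t=5: ready={B,D,E,F,G} → run B
t=6: ready={B,D,E,F,G} → run B
t=7: ready={B,D,E,F,G} → run B
t=8: ready={D,E,F,G,H} → run H
t=9: ready={D,E,F,G,H} → run H
t=10: ready={D,E,F,G,H} → run H
t=11: ready={D,E,F,G,H} → run H
t=12: ready={D,E,F,G} → run G
t=13: ready={D,E,F,G} → run G
t=14: ready={D,E,F,G} → run G
t=15: ready={D,E,F,G} → run G
t=16: ready={D,E,F,G} → run G
t=17: ready={D,E,F} → run F
t=18: ready={D,E,F} → run F
t=19: ready={D,E,F} → run F
t=20: ready={D,E,F} → run F
t=21: ready={D,E,F} → run F
t=22: ready={D,E,F} → run F
t=23: ready={D,E,F} → run F
t=24: ready={D,E} → run D
t=25: ready={D,E} → run D
t=26: ready={D,E} → run D
t=27: ready={D,E} → run D
t=28: ready={D,E} → run D
t=29: ready={D,E} → run D
t=30: ready={E} → run E
t=31: ready={E} → run E
t=32: ready={E} → run E
t=33: (idle)
t=34: (idle)
t=35: (idle)
t=36: (idle)
t=37: (idle)
t=38: (idle)
t=39: (idle)
t=40: (idle)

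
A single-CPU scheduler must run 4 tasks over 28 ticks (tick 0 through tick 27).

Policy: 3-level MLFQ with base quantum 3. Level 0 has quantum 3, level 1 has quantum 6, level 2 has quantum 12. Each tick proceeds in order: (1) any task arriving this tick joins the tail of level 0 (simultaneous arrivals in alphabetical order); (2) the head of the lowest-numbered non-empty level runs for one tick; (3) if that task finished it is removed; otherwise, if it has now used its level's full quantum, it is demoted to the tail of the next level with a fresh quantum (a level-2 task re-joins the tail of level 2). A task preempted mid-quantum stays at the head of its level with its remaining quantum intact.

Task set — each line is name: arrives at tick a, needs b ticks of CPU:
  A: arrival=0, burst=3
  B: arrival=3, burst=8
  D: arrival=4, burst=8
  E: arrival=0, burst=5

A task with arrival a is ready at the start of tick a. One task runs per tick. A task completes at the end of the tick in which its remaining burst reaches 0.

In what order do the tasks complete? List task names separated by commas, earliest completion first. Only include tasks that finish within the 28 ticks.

t=0: L0/L1/L2 = AE/-/- → run A
t=1: L0/L1/L2 = AE/-/- → run A
t=2: L0/L1/L2 = AE/-/- → run A
t=3: L0/L1/L2 = EB/-/- → run E
t=4: L0/L1/L2 = EBD/-/- → run E
t=5: L0/L1/L2 = EBD/-/- → run E
t=6: L0/L1/L2 = BD/E/- → run B
t=7: L0/L1/L2 = BD/E/- → run B
t=8: L0/L1/L2 = BD/E/- → run B
t=9: L0/L1/L2 = D/EB/- → run D
t=10: L0/L1/L2 = D/EB/- → run D
t=11: L0/L1/L2 = D/EB/- → run D
t=12: L0/L1/L2 = -/EBD/- → run E
t=13: L0/L1/L2 = -/EBD/- → run E
t=14: L0/L1/L2 = -/BD/- → run B
t=15: L0/L1/L2 = -/BD/- → run B
t=16: L0/L1/L2 = -/BD/- → run B
t=17: L0/L1/L2 = -/BD/- → run B
t=18: L0/L1/L2 = -/BD/- → run B
t=19: L0/L1/L2 = -/D/- → run D
t=20: L0/L1/L2 = -/D/- → run D
t=21: L0/L1/L2 = -/D/- → run D
t=22: L0/L1/L2 = -/D/- → run D
t=23: L0/L1/L2 = -/D/- → run D
t=24: (idle)
t=25: (idle)
t=26: (idle)
t=27: (idle)

completion order = A, E, B, D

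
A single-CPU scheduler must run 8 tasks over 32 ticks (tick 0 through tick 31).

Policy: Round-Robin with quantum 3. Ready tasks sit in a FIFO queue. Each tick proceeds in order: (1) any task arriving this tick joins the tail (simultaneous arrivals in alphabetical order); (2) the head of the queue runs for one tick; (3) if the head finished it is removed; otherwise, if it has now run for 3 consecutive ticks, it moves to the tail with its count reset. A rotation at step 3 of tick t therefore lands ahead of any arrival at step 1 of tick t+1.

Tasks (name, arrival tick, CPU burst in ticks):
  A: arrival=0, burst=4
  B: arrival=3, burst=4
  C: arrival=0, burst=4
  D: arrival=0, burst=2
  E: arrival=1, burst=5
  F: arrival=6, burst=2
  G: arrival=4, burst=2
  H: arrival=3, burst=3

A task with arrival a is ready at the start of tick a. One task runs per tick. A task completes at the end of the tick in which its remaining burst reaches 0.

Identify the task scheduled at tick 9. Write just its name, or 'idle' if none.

running at tick 9 = E

t=0: queue=[A,C,D] q_used=0 → run A
t=1: queue=[A,C,D,E] q_used=1 → run A
t=2: queue=[A,C,D,E] q_used=2 → run A
t=3: queue=[C,D,E,A,B,H] q_used=0 → run C
t=4: queue=[C,D,E,A,B,H,G] q_used=1 → run C
t=5: queue=[C,D,E,A,B,H,G] q_used=2 → run C
t=6: queue=[D,E,A,B,H,G,C,F] q_used=0 → run D
t=7: queue=[D,E,A,B,H,G,C,F] q_used=1 → run D
t=8: queue=[E,A,B,H,G,C,F] q_used=0 → run E
t=9: queue=[E,A,B,H,G,C,F] q_used=1 → run E
t=10: queue=[E,A,B,H,G,C,F] q_used=2 → run E
t=11: queue=[A,B,H,G,C,F,E] q_used=0 → run A
t=12: queue=[B,H,G,C,F,E] q_used=0 → run B
t=13: queue=[B,H,G,C,F,E] q_used=1 → run B
t=14: queue=[B,H,G,C,F,E] q_used=2 → run B
t=15: queue=[H,G,C,F,E,B] q_used=0 → run H
t=16: queue=[H,G,C,F,E,B] q_used=1 → run H
t=17: queue=[H,G,C,F,E,B] q_used=2 → run H
t=18: queue=[G,C,F,E,B] q_used=0 → run G
t=19: queue=[G,C,F,E,B] q_used=1 → run G
t=20: queue=[C,F,E,B] q_used=0 → run C
t=21: queue=[F,E,B] q_used=0 → run F
t=22: queue=[F,E,B] q_used=1 → run F
t=23: queue=[E,B] q_used=0 → run E
t=24: queue=[E,B] q_used=1 → run E
t=25: queue=[B] q_used=0 → run B
t=26: (idle)
t=27: (idle)
t=28: (idle)
t=29: (idle)
t=30: (idle)
t=31: (idle)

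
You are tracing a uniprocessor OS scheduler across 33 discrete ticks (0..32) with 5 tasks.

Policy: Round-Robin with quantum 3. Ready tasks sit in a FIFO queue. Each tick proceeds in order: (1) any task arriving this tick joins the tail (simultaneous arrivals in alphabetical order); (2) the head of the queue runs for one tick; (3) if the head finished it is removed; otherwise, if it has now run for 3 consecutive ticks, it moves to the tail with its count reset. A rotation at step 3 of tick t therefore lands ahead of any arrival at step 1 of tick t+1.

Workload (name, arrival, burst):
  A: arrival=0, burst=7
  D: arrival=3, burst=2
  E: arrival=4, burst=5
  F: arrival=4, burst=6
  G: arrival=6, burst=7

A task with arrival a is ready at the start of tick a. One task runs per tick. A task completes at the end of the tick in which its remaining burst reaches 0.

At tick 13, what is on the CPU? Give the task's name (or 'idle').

t=0: queue=[A] q_used=0 → run A
t=1: queue=[A] q_used=1 → run A
t=2: queue=[A] q_used=2 → run A
t=3: queue=[A,D] q_used=0 → run A
t=4: queue=[A,D,E,F] q_used=1 → run A
t=5: queue=[A,D,E,F] q_used=2 → run A
t=6: queue=[D,E,F,A,G] q_used=0 → run D
t=7: queue=[D,E,F,A,G] q_used=1 → run D
t=8: queue=[E,F,A,G] q_used=0 → run E
t=9: queue=[E,F,A,G] q_used=1 → run E
t=10: queue=[E,F,A,G] q_used=2 → run E
t=11: queue=[F,A,G,E] q_used=0 → run F
t=12: queue=[F,A,G,E] q_used=1 → run F
t=13: queue=[F,A,G,E] q_used=2 → run F
t=14: queue=[A,G,E,F] q_used=0 → run A
t=15: queue=[G,E,F] q_used=0 → run G
t=16: queue=[G,E,F] q_used=1 → run G
t=17: queue=[G,E,F] q_used=2 → run G
t=18: queue=[E,F,G] q_used=0 → run E
t=19: queue=[E,F,G] q_used=1 → run E
t=20: queue=[F,G] q_used=0 → run F
t=21: queue=[F,G] q_used=1 → run F
t=22: queue=[F,G] q_used=2 → run F
t=23: queue=[G] q_used=0 → run G
t=24: queue=[G] q_used=1 → run G
t=25: queue=[G] q_used=2 → run G
t=26: queue=[G] q_used=0 → run G
t=27: (idle)
t=28: (idle)
t=29: (idle)
t=30: (idle)
t=31: (idle)
t=32: (idle)

running at tick 13 = F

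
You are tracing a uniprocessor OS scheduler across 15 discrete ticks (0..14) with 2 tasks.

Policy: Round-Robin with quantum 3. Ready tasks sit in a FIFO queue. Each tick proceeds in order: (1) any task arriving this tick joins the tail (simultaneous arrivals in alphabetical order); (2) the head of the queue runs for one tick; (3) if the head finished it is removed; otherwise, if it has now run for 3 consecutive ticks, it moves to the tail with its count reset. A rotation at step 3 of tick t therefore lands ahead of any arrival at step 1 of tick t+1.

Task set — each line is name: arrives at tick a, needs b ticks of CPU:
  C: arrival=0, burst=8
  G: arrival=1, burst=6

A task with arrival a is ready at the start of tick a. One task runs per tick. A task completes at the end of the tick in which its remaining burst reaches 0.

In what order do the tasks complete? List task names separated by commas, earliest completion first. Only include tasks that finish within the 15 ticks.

t=0: queue=[C] q_used=0 → run C
t=1: queue=[C,G] q_used=1 → run C
t=2: queue=[C,G] q_used=2 → run C
t=3: queue=[G,C] q_used=0 → run G
t=4: queue=[G,C] q_used=1 → run G
t=5: queue=[G,C] q_used=2 → run G
t=6: queue=[C,G] q_used=0 → run C
t=7: queue=[C,G] q_used=1 → run C
t=8: queue=[C,G] q_used=2 → run C
t=9: queue=[G,C] q_used=0 → run G
t=10: queue=[G,C] q_used=1 → run G
t=11: queue=[G,C] q_used=2 → run G
t=12: queue=[C] q_used=0 → run C
t=13: queue=[C] q_used=1 → run C
t=14: (idle)

completion order = G, C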